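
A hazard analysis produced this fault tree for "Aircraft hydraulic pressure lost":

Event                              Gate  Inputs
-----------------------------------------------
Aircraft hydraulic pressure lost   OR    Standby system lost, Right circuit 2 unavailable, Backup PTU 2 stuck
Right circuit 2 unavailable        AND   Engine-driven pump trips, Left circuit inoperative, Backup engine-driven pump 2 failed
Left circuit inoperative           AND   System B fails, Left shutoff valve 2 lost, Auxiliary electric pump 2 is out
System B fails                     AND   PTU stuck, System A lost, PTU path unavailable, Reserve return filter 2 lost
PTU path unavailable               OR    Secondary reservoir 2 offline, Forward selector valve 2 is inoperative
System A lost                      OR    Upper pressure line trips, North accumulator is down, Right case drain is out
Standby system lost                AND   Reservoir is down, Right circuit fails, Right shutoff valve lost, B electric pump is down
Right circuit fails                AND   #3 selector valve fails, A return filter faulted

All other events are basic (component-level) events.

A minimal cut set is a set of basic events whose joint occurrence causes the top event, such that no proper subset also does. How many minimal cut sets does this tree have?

8

Right circuit fails [AND]: one cut set from each child combined → 1 × 1 = 1 cut set(s).
Standby system lost [AND]: one cut set from each child combined → 1 × 1 × 1 × 1 = 1 cut set(s).
System A lost [OR]: union of children's cut sets → 3 cut set(s).
PTU path unavailable [OR]: union of children's cut sets → 2 cut set(s).
System B fails [AND]: one cut set from each child combined → 1 × 3 × 2 × 1 = 6 cut set(s).
Left circuit inoperative [AND]: one cut set from each child combined → 6 × 1 × 1 = 6 cut set(s).
Right circuit 2 unavailable [AND]: one cut set from each child combined → 1 × 6 × 1 = 6 cut set(s).
Aircraft hydraulic pressure lost [OR]: union of children's cut sets → 8 cut set(s).
Minimal cut sets: {#3 selector valve fails, A return filter faulted, B electric pump is down, Reservoir is down, Right shutoff valve lost}; {Auxiliary electric pump 2 is out, Backup engine-driven pump 2 failed, Engine-driven pump trips, Left shutoff valve 2 lost, PTU stuck, Reserve return filter 2 lost, Secondary reservoir 2 offline, Upper pressure line trips}; {Auxiliary electric pump 2 is out, Backup engine-driven pump 2 failed, Engine-driven pump trips, Forward selector valve 2 is inoperative, Left shutoff valve 2 lost, PTU stuck, Reserve return filter 2 lost, Upper pressure line trips}; {Auxiliary electric pump 2 is out, Backup engine-driven pump 2 failed, Engine-driven pump trips, Left shutoff valve 2 lost, North accumulator is down, PTU stuck, Reserve return filter 2 lost, Secondary reservoir 2 offline}; {Auxiliary electric pump 2 is out, Backup engine-driven pump 2 failed, Engine-driven pump trips, Forward selector valve 2 is inoperative, Left shutoff valve 2 lost, North accumulator is down, PTU stuck, Reserve return filter 2 lost}; {Auxiliary electric pump 2 is out, Backup engine-driven pump 2 failed, Engine-driven pump trips, Left shutoff valve 2 lost, PTU stuck, Reserve return filter 2 lost, Right case drain is out, Secondary reservoir 2 offline}; {Auxiliary electric pump 2 is out, Backup engine-driven pump 2 failed, Engine-driven pump trips, Forward selector valve 2 is inoperative, Left shutoff valve 2 lost, PTU stuck, Reserve return filter 2 lost, Right case drain is out}; {Backup PTU 2 stuck}.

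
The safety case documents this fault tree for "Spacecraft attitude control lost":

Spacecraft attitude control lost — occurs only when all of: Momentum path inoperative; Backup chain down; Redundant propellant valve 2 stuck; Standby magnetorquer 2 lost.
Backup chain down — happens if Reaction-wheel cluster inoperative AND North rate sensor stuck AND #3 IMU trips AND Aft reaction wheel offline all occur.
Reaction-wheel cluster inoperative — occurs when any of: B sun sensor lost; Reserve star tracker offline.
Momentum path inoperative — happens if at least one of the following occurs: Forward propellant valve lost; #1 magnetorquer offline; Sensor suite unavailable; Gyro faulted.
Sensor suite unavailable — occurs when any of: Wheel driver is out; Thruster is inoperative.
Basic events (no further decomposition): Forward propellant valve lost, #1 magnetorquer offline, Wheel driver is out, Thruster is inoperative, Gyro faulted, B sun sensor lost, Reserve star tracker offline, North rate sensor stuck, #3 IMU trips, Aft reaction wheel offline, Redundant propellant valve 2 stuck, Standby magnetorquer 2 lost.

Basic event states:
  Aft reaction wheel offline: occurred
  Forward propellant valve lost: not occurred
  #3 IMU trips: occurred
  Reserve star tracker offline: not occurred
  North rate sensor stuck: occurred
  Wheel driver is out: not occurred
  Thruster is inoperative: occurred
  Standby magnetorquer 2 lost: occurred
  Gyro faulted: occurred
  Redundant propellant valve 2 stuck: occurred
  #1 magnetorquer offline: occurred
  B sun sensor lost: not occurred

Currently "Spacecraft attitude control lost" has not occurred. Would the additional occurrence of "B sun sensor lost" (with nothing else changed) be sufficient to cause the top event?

Yes

Counterfactual: set "B sun sensor lost" to occurred.
Sensor suite unavailable [OR]: Wheel driver is out=not, Thruster is inoperative=occurs → at least one input occurs → occurs.
Momentum path inoperative [OR]: Forward propellant valve lost=not, #1 magnetorquer offline=occurs, Sensor suite unavailable=occurs, Gyro faulted=occurs → at least one input occurs → occurs.
Reaction-wheel cluster inoperative [OR]: B sun sensor lost=occurs, Reserve star tracker offline=not → at least one input occurs → occurs.
Backup chain down [AND]: Reaction-wheel cluster inoperative=occurs, North rate sensor stuck=occurs, #3 IMU trips=occurs, Aft reaction wheel offline=occurs → all inputs occur → occurs.
Spacecraft attitude control lost [AND]: Momentum path inoperative=occurs, Backup chain down=occurs, Redundant propellant valve 2 stuck=occurs, Standby magnetorquer 2 lost=occurs → all inputs occur → occurs.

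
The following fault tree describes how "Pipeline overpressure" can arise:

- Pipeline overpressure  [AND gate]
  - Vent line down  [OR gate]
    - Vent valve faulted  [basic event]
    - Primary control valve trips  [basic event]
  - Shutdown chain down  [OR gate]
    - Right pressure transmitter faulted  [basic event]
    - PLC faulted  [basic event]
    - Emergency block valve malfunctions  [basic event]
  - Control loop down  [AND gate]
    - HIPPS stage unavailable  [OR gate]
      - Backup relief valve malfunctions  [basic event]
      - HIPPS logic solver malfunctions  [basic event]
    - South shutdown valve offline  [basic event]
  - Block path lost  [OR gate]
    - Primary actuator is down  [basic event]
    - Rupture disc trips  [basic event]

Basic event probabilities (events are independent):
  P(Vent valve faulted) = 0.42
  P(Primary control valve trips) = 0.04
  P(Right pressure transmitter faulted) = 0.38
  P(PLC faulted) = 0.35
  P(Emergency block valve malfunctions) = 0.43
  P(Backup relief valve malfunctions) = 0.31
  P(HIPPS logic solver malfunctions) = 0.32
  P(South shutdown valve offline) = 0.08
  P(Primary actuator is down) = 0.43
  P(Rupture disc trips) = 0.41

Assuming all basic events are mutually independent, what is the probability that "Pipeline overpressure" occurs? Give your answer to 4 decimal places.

P(Vent line down) [OR] = 1 − (1−0.42) × (1−0.04) = 0.443200
P(Shutdown chain down) [OR] = 1 − (1−0.38) × (1−0.35) × (1−0.43) = 0.770290
P(HIPPS stage unavailable) [OR] = 1 − (1−0.31) × (1−0.32) = 0.530800
P(Control loop down) [AND] = 0.530800 × 0.08 = 0.042464
P(Block path lost) [OR] = 1 − (1−0.43) × (1−0.41) = 0.663700
P(Pipeline overpressure) [AND] = 0.443200 × 0.770290 × 0.042464 × 0.663700 = 0.009622
Rounded to 4 decimal places: P(Pipeline overpressure) ≈ 0.0096.

0.0096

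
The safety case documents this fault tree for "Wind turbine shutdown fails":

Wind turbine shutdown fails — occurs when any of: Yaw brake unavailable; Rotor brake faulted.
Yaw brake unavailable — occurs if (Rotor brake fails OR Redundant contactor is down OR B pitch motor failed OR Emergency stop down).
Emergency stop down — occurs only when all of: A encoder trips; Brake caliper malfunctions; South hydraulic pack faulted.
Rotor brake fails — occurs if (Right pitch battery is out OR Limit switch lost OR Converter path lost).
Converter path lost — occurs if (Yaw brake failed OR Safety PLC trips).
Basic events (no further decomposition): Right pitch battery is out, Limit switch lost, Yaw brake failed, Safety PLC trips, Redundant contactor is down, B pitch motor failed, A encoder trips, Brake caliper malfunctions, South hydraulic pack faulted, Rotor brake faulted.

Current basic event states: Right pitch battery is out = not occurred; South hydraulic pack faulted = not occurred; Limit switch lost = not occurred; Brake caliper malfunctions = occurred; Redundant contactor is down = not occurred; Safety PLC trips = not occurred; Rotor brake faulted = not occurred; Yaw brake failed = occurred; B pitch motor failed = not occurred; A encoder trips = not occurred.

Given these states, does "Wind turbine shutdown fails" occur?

Converter path lost [OR]: Yaw brake failed=occurs, Safety PLC trips=not → at least one input occurs → occurs.
Rotor brake fails [OR]: Right pitch battery is out=not, Limit switch lost=not, Converter path lost=occurs → at least one input occurs → occurs.
Emergency stop down [AND]: A encoder trips=not, Brake caliper malfunctions=occurs, South hydraulic pack faulted=not → not all inputs occur → does not occur.
Yaw brake unavailable [OR]: Rotor brake fails=occurs, Redundant contactor is down=not, B pitch motor failed=not, Emergency stop down=not → at least one input occurs → occurs.
Wind turbine shutdown fails [OR]: Yaw brake unavailable=occurs, Rotor brake faulted=not → at least one input occurs → occurs.

Yes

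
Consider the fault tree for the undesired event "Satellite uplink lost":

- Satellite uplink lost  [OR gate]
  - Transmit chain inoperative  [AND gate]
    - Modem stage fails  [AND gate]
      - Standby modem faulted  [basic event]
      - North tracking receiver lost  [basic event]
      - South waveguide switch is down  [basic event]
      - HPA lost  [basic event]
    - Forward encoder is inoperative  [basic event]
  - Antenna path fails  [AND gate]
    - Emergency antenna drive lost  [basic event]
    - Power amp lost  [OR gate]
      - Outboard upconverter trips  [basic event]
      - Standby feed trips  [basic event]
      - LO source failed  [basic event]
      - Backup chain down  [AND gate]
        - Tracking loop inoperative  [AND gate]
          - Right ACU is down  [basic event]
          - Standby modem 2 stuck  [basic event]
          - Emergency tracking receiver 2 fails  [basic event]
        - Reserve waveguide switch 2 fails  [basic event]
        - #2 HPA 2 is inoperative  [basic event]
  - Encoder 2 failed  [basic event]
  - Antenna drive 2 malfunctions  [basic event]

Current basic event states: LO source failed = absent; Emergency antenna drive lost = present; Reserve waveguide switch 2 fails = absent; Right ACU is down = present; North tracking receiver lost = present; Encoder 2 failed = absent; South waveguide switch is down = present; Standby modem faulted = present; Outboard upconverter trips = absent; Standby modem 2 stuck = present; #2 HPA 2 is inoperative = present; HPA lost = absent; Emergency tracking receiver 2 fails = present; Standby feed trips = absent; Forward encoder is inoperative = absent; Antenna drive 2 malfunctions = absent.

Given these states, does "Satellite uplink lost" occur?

No

Modem stage fails [AND]: Standby modem faulted=occurs, North tracking receiver lost=occurs, South waveguide switch is down=occurs, HPA lost=not → not all inputs occur → does not occur.
Transmit chain inoperative [AND]: Modem stage fails=not, Forward encoder is inoperative=not → not all inputs occur → does not occur.
Tracking loop inoperative [AND]: Right ACU is down=occurs, Standby modem 2 stuck=occurs, Emergency tracking receiver 2 fails=occurs → all inputs occur → occurs.
Backup chain down [AND]: Tracking loop inoperative=occurs, Reserve waveguide switch 2 fails=not, #2 HPA 2 is inoperative=occurs → not all inputs occur → does not occur.
Power amp lost [OR]: Outboard upconverter trips=not, Standby feed trips=not, LO source failed=not, Backup chain down=not → no input occurs → does not occur.
Antenna path fails [AND]: Emergency antenna drive lost=occurs, Power amp lost=not → not all inputs occur → does not occur.
Satellite uplink lost [OR]: Transmit chain inoperative=not, Antenna path fails=not, Encoder 2 failed=not, Antenna drive 2 malfunctions=not → no input occurs → does not occur.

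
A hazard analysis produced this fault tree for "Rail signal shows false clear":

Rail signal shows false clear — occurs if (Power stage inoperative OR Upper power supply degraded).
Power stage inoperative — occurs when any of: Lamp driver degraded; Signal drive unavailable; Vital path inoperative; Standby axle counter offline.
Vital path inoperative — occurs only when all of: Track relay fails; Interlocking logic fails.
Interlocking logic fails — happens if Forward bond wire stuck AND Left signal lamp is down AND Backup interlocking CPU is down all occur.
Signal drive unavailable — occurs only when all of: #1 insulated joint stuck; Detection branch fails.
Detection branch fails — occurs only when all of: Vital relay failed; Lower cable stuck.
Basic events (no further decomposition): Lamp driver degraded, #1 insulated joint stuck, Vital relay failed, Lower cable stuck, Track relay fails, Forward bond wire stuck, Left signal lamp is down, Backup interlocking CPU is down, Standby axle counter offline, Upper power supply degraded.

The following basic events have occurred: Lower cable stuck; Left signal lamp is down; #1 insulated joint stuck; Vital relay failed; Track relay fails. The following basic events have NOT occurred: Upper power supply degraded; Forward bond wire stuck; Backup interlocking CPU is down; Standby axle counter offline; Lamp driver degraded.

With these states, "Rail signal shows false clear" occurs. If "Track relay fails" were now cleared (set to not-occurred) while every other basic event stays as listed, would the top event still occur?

Yes

Counterfactual: set "Track relay fails" to not occurred.
Detection branch fails [AND]: Vital relay failed=occurs, Lower cable stuck=occurs → all inputs occur → occurs.
Signal drive unavailable [AND]: #1 insulated joint stuck=occurs, Detection branch fails=occurs → all inputs occur → occurs.
Interlocking logic fails [AND]: Forward bond wire stuck=not, Left signal lamp is down=occurs, Backup interlocking CPU is down=not → not all inputs occur → does not occur.
Vital path inoperative [AND]: Track relay fails=not, Interlocking logic fails=not → not all inputs occur → does not occur.
Power stage inoperative [OR]: Lamp driver degraded=not, Signal drive unavailable=occurs, Vital path inoperative=not, Standby axle counter offline=not → at least one input occurs → occurs.
Rail signal shows false clear [OR]: Power stage inoperative=occurs, Upper power supply degraded=not → at least one input occurs → occurs.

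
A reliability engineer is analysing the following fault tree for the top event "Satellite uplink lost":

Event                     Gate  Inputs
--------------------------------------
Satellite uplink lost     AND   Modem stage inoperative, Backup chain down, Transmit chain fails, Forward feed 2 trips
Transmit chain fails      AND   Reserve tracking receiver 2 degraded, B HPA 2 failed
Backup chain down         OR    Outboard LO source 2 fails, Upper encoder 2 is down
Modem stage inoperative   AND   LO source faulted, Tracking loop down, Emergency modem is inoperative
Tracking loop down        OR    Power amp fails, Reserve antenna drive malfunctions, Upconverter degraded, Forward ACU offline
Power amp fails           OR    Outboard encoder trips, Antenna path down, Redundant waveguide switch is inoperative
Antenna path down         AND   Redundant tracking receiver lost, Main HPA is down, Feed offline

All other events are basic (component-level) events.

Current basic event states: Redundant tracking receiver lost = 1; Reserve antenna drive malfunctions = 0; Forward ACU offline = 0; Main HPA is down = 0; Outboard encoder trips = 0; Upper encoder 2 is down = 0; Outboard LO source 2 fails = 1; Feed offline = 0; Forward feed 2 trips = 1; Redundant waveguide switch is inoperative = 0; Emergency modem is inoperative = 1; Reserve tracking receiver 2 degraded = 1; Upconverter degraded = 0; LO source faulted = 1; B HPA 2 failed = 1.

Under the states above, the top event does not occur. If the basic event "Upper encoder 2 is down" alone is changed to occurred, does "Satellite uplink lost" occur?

Counterfactual: set "Upper encoder 2 is down" to occurred.
Antenna path down [AND]: Redundant tracking receiver lost=occurs, Main HPA is down=not, Feed offline=not → not all inputs occur → does not occur.
Power amp fails [OR]: Outboard encoder trips=not, Antenna path down=not, Redundant waveguide switch is inoperative=not → no input occurs → does not occur.
Tracking loop down [OR]: Power amp fails=not, Reserve antenna drive malfunctions=not, Upconverter degraded=not, Forward ACU offline=not → no input occurs → does not occur.
Modem stage inoperative [AND]: LO source faulted=occurs, Tracking loop down=not, Emergency modem is inoperative=occurs → not all inputs occur → does not occur.
Backup chain down [OR]: Outboard LO source 2 fails=occurs, Upper encoder 2 is down=occurs → at least one input occurs → occurs.
Transmit chain fails [AND]: Reserve tracking receiver 2 degraded=occurs, B HPA 2 failed=occurs → all inputs occur → occurs.
Satellite uplink lost [AND]: Modem stage inoperative=not, Backup chain down=occurs, Transmit chain fails=occurs, Forward feed 2 trips=occurs → not all inputs occur → does not occur.

No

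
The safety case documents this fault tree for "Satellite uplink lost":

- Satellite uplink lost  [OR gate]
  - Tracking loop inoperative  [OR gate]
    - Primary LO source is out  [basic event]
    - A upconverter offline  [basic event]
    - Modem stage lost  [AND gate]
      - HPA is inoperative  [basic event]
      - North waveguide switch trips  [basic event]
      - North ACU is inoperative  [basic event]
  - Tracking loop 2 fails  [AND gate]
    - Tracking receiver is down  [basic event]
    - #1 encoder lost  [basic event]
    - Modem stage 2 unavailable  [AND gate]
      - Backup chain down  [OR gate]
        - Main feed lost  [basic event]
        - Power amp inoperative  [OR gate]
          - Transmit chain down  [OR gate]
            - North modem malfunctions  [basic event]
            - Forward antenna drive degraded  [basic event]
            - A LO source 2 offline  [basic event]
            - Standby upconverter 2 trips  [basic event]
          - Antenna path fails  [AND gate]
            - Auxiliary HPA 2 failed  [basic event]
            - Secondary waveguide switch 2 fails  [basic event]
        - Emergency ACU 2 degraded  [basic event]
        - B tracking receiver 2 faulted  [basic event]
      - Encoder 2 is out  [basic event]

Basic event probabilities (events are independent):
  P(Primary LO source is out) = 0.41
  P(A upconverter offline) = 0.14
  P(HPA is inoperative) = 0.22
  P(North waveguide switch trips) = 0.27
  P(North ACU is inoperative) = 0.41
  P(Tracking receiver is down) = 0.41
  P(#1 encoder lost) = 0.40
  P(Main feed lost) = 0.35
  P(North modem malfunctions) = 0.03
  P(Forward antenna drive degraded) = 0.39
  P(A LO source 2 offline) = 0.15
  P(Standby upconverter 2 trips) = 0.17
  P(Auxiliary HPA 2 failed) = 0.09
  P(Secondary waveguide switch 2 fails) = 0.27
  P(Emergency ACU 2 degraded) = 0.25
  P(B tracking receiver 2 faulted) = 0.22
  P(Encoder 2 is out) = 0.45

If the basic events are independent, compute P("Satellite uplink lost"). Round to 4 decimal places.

0.5358

P(Modem stage lost) [AND] = 0.22 × 0.27 × 0.41 = 0.024354
P(Tracking loop inoperative) [OR] = 1 − (1−0.41) × (1−0.14) × (1−0.024354) = 0.504957
P(Transmit chain down) [OR] = 1 − (1−0.03) × (1−0.39) × (1−0.15) × (1−0.17) = 0.582556
P(Antenna path fails) [AND] = 0.09 × 0.27 = 0.024300
P(Power amp inoperative) [OR] = 1 − (1−0.582556) × (1−0.024300) = 0.592700
P(Backup chain down) [OR] = 1 − (1−0.35) × (1−0.592700) × (1−0.25) × (1−0.22) = 0.845124
P(Modem stage 2 unavailable) [AND] = 0.845124 × 0.45 = 0.380306
P(Tracking loop 2 fails) [AND] = 0.41 × 0.40 × 0.380306 = 0.062370
P(Satellite uplink lost) [OR] = 1 − (1−0.504957) × (1−0.062370) = 0.535833
Rounded to 4 decimal places: P(Satellite uplink lost) ≈ 0.5358.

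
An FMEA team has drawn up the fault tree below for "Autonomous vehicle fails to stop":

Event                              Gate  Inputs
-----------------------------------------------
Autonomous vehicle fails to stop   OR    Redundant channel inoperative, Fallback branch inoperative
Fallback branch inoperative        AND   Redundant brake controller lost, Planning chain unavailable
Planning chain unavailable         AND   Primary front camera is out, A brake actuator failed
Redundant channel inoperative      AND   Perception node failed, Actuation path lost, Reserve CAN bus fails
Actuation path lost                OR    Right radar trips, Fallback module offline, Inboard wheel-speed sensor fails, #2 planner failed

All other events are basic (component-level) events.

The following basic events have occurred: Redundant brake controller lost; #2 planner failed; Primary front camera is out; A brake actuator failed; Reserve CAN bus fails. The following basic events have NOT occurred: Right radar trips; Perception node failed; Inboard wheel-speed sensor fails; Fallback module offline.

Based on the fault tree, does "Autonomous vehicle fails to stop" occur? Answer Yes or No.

Yes

Actuation path lost [OR]: Right radar trips=not, Fallback module offline=not, Inboard wheel-speed sensor fails=not, #2 planner failed=occurs → at least one input occurs → occurs.
Redundant channel inoperative [AND]: Perception node failed=not, Actuation path lost=occurs, Reserve CAN bus fails=occurs → not all inputs occur → does not occur.
Planning chain unavailable [AND]: Primary front camera is out=occurs, A brake actuator failed=occurs → all inputs occur → occurs.
Fallback branch inoperative [AND]: Redundant brake controller lost=occurs, Planning chain unavailable=occurs → all inputs occur → occurs.
Autonomous vehicle fails to stop [OR]: Redundant channel inoperative=not, Fallback branch inoperative=occurs → at least one input occurs → occurs.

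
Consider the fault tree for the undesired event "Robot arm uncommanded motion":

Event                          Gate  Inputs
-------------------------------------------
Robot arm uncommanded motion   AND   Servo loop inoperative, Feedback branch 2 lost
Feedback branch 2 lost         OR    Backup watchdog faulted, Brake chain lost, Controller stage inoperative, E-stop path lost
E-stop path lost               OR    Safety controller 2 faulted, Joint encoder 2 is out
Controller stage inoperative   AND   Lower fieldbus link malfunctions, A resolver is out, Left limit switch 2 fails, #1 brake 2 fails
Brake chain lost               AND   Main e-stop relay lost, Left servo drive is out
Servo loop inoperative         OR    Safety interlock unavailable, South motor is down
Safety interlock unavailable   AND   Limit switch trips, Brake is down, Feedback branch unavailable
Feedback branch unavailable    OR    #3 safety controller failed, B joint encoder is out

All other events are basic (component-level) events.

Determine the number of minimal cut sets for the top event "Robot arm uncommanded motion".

Feedback branch unavailable [OR]: union of children's cut sets → 2 cut set(s).
Safety interlock unavailable [AND]: one cut set from each child combined → 1 × 1 × 2 = 2 cut set(s).
Servo loop inoperative [OR]: union of children's cut sets → 3 cut set(s).
Brake chain lost [AND]: one cut set from each child combined → 1 × 1 = 1 cut set(s).
Controller stage inoperative [AND]: one cut set from each child combined → 1 × 1 × 1 × 1 = 1 cut set(s).
E-stop path lost [OR]: union of children's cut sets → 2 cut set(s).
Feedback branch 2 lost [OR]: union of children's cut sets → 5 cut set(s).
Robot arm uncommanded motion [AND]: one cut set from each child combined → 3 × 5 = 15 cut set(s).

15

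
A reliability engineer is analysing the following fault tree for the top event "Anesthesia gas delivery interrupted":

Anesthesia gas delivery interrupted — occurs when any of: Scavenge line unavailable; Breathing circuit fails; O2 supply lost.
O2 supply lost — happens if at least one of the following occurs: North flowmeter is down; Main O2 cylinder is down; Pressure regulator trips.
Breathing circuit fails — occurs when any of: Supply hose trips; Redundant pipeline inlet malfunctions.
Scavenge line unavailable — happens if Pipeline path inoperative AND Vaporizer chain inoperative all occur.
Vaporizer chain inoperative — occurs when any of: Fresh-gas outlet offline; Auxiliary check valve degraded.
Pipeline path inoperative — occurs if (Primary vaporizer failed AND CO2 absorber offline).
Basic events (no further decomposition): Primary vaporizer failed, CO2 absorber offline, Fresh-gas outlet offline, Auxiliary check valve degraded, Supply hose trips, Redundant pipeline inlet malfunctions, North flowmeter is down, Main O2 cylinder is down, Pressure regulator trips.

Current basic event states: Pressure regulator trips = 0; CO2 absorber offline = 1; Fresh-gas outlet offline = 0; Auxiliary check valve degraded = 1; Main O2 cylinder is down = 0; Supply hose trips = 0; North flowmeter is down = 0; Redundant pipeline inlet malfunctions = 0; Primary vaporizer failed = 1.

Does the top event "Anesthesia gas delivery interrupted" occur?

Pipeline path inoperative [AND]: Primary vaporizer failed=occurs, CO2 absorber offline=occurs → all inputs occur → occurs.
Vaporizer chain inoperative [OR]: Fresh-gas outlet offline=not, Auxiliary check valve degraded=occurs → at least one input occurs → occurs.
Scavenge line unavailable [AND]: Pipeline path inoperative=occurs, Vaporizer chain inoperative=occurs → all inputs occur → occurs.
Breathing circuit fails [OR]: Supply hose trips=not, Redundant pipeline inlet malfunctions=not → no input occurs → does not occur.
O2 supply lost [OR]: North flowmeter is down=not, Main O2 cylinder is down=not, Pressure regulator trips=not → no input occurs → does not occur.
Anesthesia gas delivery interrupted [OR]: Scavenge line unavailable=occurs, Breathing circuit fails=not, O2 supply lost=not → at least one input occurs → occurs.

Yes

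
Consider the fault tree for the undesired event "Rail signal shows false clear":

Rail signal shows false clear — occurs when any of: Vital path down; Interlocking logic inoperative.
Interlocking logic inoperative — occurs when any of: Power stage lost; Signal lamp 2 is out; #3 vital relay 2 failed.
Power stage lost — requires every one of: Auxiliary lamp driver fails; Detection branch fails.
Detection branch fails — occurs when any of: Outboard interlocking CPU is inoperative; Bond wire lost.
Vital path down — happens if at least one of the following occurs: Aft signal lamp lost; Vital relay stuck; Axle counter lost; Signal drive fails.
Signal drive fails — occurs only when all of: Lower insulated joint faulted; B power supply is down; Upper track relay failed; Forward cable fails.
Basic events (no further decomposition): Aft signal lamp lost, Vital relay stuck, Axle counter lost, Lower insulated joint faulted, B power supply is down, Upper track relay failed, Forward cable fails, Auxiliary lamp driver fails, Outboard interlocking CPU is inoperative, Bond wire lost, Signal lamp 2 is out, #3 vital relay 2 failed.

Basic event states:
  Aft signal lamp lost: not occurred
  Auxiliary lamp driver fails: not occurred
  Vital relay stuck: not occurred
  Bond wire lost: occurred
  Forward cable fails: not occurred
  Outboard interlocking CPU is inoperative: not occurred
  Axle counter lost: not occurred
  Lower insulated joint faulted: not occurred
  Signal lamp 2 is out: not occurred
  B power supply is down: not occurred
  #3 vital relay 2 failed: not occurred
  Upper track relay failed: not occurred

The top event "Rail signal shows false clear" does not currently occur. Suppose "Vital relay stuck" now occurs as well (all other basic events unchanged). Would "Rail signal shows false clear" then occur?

Counterfactual: set "Vital relay stuck" to occurred.
Signal drive fails [AND]: Lower insulated joint faulted=not, B power supply is down=not, Upper track relay failed=not, Forward cable fails=not → not all inputs occur → does not occur.
Vital path down [OR]: Aft signal lamp lost=not, Vital relay stuck=occurs, Axle counter lost=not, Signal drive fails=not → at least one input occurs → occurs.
Detection branch fails [OR]: Outboard interlocking CPU is inoperative=not, Bond wire lost=occurs → at least one input occurs → occurs.
Power stage lost [AND]: Auxiliary lamp driver fails=not, Detection branch fails=occurs → not all inputs occur → does not occur.
Interlocking logic inoperative [OR]: Power stage lost=not, Signal lamp 2 is out=not, #3 vital relay 2 failed=not → no input occurs → does not occur.
Rail signal shows false clear [OR]: Vital path down=occurs, Interlocking logic inoperative=not → at least one input occurs → occurs.

Yes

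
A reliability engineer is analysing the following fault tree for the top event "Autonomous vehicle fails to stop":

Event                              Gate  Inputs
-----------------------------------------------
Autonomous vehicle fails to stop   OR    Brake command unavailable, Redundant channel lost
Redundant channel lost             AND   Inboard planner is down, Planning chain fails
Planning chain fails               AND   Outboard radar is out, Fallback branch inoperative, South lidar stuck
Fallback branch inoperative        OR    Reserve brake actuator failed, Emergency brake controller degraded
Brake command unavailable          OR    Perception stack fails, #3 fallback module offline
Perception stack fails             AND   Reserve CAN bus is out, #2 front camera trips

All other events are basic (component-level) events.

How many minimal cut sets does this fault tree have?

Perception stack fails [AND]: one cut set from each child combined → 1 × 1 = 1 cut set(s).
Brake command unavailable [OR]: union of children's cut sets → 2 cut set(s).
Fallback branch inoperative [OR]: union of children's cut sets → 2 cut set(s).
Planning chain fails [AND]: one cut set from each child combined → 1 × 2 × 1 = 2 cut set(s).
Redundant channel lost [AND]: one cut set from each child combined → 1 × 2 = 2 cut set(s).
Autonomous vehicle fails to stop [OR]: union of children's cut sets → 4 cut set(s).
Minimal cut sets: {#2 front camera trips, Reserve CAN bus is out}; {#3 fallback module offline}; {Inboard planner is down, Outboard radar is out, Reserve brake actuator failed, South lidar stuck}; {Emergency brake controller degraded, Inboard planner is down, Outboard radar is out, South lidar stuck}.

4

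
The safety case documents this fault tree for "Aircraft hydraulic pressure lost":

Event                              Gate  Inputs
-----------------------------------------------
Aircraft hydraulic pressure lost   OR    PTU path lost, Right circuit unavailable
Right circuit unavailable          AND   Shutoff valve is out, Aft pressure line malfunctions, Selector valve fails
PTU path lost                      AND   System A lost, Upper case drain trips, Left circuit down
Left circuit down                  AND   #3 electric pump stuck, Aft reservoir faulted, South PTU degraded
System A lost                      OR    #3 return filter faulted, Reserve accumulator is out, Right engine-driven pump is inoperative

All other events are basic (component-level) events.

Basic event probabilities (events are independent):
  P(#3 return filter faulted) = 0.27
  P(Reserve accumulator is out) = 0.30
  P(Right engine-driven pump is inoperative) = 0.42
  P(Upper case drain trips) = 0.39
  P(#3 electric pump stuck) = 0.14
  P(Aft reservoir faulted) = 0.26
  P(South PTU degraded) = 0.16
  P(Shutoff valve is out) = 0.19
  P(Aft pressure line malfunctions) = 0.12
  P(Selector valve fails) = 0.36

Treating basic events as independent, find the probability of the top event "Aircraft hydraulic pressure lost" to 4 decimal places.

P(System A lost) [OR] = 1 − (1−0.27) × (1−0.30) × (1−0.42) = 0.703620
P(Left circuit down) [AND] = 0.14 × 0.26 × 0.16 = 0.005824
P(PTU path lost) [AND] = 0.703620 × 0.39 × 0.005824 = 0.001598
P(Right circuit unavailable) [AND] = 0.19 × 0.12 × 0.36 = 0.008208
P(Aircraft hydraulic pressure lost) [OR] = 1 − (1−0.001598) × (1−0.008208) = 0.009793
Rounded to 4 decimal places: P(Aircraft hydraulic pressure lost) ≈ 0.0098.

0.0098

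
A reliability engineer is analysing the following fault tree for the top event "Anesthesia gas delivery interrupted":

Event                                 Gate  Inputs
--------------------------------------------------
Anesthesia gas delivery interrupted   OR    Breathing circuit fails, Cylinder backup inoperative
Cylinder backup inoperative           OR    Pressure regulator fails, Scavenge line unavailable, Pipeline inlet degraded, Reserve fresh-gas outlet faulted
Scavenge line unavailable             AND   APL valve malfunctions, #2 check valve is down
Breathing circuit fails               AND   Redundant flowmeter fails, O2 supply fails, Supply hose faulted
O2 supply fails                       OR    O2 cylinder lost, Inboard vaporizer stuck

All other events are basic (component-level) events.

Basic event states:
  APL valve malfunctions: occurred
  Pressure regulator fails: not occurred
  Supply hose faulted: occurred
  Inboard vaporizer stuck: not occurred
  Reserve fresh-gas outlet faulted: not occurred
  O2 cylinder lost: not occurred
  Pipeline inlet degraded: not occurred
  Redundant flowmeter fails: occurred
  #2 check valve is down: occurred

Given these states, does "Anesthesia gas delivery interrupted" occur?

Yes

O2 supply fails [OR]: O2 cylinder lost=not, Inboard vaporizer stuck=not → no input occurs → does not occur.
Breathing circuit fails [AND]: Redundant flowmeter fails=occurs, O2 supply fails=not, Supply hose faulted=occurs → not all inputs occur → does not occur.
Scavenge line unavailable [AND]: APL valve malfunctions=occurs, #2 check valve is down=occurs → all inputs occur → occurs.
Cylinder backup inoperative [OR]: Pressure regulator fails=not, Scavenge line unavailable=occurs, Pipeline inlet degraded=not, Reserve fresh-gas outlet faulted=not → at least one input occurs → occurs.
Anesthesia gas delivery interrupted [OR]: Breathing circuit fails=not, Cylinder backup inoperative=occurs → at least one input occurs → occurs.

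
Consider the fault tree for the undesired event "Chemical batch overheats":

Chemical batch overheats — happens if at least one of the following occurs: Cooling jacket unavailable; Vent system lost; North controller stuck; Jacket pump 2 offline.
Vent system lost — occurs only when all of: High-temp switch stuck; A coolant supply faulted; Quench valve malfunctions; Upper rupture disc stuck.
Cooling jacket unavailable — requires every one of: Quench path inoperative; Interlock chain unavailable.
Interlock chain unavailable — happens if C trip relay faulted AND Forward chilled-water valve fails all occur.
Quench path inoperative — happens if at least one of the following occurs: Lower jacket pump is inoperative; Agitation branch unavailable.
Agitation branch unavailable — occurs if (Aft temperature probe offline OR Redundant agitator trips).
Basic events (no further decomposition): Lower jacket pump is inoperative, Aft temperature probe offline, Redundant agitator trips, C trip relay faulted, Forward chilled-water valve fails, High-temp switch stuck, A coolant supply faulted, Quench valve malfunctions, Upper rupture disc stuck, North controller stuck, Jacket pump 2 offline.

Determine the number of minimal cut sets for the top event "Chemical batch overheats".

6

Agitation branch unavailable [OR]: union of children's cut sets → 2 cut set(s).
Quench path inoperative [OR]: union of children's cut sets → 3 cut set(s).
Interlock chain unavailable [AND]: one cut set from each child combined → 1 × 1 = 1 cut set(s).
Cooling jacket unavailable [AND]: one cut set from each child combined → 3 × 1 = 3 cut set(s).
Vent system lost [AND]: one cut set from each child combined → 1 × 1 × 1 × 1 = 1 cut set(s).
Chemical batch overheats [OR]: union of children's cut sets → 6 cut set(s).
Minimal cut sets: {C trip relay faulted, Forward chilled-water valve fails, Lower jacket pump is inoperative}; {Aft temperature probe offline, C trip relay faulted, Forward chilled-water valve fails}; {C trip relay faulted, Forward chilled-water valve fails, Redundant agitator trips}; {A coolant supply faulted, High-temp switch stuck, Quench valve malfunctions, Upper rupture disc stuck}; {North controller stuck}; {Jacket pump 2 offline}.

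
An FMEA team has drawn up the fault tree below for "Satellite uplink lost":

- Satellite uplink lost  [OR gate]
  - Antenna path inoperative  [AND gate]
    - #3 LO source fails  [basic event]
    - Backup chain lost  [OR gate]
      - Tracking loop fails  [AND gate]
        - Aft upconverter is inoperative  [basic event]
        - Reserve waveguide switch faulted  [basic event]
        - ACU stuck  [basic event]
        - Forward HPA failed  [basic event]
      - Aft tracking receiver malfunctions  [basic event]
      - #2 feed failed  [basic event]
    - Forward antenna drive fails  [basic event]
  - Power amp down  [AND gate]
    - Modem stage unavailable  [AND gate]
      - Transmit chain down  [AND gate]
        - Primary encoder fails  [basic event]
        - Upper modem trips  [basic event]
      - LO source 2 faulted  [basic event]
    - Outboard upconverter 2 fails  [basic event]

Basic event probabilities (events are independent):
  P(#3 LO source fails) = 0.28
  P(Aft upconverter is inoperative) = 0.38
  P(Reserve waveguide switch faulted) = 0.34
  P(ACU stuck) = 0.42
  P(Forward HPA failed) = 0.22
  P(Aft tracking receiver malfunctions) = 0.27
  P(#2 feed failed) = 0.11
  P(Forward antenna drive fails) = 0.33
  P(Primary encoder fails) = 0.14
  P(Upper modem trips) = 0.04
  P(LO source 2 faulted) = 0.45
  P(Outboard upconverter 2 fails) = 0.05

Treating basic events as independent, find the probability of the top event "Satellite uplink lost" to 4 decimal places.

P(Tracking loop fails) [AND] = 0.38 × 0.34 × 0.42 × 0.22 = 0.011938
P(Backup chain lost) [OR] = 1 − (1−0.011938) × (1−0.27) × (1−0.11) = 0.358056
P(Antenna path inoperative) [AND] = 0.28 × 0.358056 × 0.33 = 0.033084
P(Transmit chain down) [AND] = 0.14 × 0.04 = 0.005600
P(Modem stage unavailable) [AND] = 0.005600 × 0.45 = 0.002520
P(Power amp down) [AND] = 0.002520 × 0.05 = 0.000126
P(Satellite uplink lost) [OR] = 1 − (1−0.033084) × (1−0.000126) = 0.033206
Rounded to 4 decimal places: P(Satellite uplink lost) ≈ 0.0332.

0.0332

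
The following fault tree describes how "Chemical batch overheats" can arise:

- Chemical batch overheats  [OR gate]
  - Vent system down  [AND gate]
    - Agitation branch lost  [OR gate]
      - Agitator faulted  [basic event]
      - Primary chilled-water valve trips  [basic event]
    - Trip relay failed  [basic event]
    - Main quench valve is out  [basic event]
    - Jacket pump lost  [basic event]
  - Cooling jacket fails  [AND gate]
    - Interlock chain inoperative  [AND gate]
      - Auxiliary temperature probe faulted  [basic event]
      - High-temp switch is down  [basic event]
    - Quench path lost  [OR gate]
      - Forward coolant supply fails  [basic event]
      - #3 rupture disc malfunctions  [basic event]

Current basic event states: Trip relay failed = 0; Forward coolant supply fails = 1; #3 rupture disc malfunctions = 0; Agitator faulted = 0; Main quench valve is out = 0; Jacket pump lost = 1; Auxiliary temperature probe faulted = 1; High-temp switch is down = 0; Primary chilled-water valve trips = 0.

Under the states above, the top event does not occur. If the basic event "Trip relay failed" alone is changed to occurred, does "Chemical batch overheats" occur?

No

Counterfactual: set "Trip relay failed" to occurred.
Agitation branch lost [OR]: Agitator faulted=not, Primary chilled-water valve trips=not → no input occurs → does not occur.
Vent system down [AND]: Agitation branch lost=not, Trip relay failed=occurs, Main quench valve is out=not, Jacket pump lost=occurs → not all inputs occur → does not occur.
Interlock chain inoperative [AND]: Auxiliary temperature probe faulted=occurs, High-temp switch is down=not → not all inputs occur → does not occur.
Quench path lost [OR]: Forward coolant supply fails=occurs, #3 rupture disc malfunctions=not → at least one input occurs → occurs.
Cooling jacket fails [AND]: Interlock chain inoperative=not, Quench path lost=occurs → not all inputs occur → does not occur.
Chemical batch overheats [OR]: Vent system down=not, Cooling jacket fails=not → no input occurs → does not occur.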